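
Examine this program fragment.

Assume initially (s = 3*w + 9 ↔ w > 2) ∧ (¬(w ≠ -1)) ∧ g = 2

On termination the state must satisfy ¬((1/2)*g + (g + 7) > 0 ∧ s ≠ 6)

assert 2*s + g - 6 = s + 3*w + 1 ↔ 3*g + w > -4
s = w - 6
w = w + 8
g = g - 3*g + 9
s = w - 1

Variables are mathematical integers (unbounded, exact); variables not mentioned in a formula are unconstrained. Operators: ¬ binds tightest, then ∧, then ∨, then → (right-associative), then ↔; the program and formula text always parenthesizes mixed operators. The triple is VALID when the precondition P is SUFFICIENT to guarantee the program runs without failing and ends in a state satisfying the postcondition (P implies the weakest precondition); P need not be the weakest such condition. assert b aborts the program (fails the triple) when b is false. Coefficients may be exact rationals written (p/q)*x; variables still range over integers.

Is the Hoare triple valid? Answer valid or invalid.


Working backward. After the program, the postcondition ¬((1/2)*g + (g + 7) > 0 ∧ s ≠ 6) must hold; in canonical form it is ¬((3/2)*g > -7 ∧ s ≠ 6).
Before s := w - 1: ¬((3/2)*g > -7 ∧ w ≠ 7)
Before g := g - 3*g + 9: ¬(3*g < 41/2 ∧ w ≠ 7)
Before w := w + 8: ¬(3*g < 41/2 ∧ w ≠ -1)
Before s := w - 6: ¬(3*g < 41/2 ∧ w ≠ -1)
Before assert 2*s + g - 6 = s + 3*w + 1 ↔ 3*g + w > -4: (g + s = 3*w + 7 ↔ 3*g + w > -4) ∧ (¬(3*g < 41/2 ∧ w ≠ -1))
The weakest precondition is (g + s = 3*w + 7 ↔ 3*g + w > -4) ∧ (¬(3*g < 41/2 ∧ w ≠ -1)).
Check whether (s = 3*w + 9 ↔ w > 2) ∧ (¬(w ≠ -1)) ∧ g = 2 implies it.
Countermodel: at the initial state g = 2, s = 0, w = -1, the precondition holds but the weakest precondition fails.
Answer: invalid


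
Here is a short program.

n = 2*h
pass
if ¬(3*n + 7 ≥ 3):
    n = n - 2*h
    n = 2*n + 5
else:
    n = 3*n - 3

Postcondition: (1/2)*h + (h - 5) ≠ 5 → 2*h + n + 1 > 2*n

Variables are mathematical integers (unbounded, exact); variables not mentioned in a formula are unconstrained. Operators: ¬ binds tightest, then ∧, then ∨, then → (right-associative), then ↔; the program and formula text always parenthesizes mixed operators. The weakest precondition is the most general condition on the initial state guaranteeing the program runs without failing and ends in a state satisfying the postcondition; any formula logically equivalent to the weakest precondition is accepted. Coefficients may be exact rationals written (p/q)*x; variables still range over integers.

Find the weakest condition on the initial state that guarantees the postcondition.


Working backward. After the program, the postcondition (1/2)*h + (h - 5) ≠ 5 → 2*h + n + 1 > 2*n must hold; in canonical form it is (3/2)*h ≠ 10 → 2*h > n - 1.
Then branch requires (3/2)*h ≠ 10 → 6*h > 2*n + 4; else branch requires (3/2)*h ≠ 10 → 2*h > 3*n - 4.
Before the if: ((¬(3*n ≥ -4)) → ((3/2)*h ≠ 10 → 6*h > 2*n + 4)) ∧ (3*n ≥ -4 → ((3/2)*h ≠ 10 → 2*h > 3*n - 4))
Before skip: ((¬(3*n ≥ -4)) → ((3/2)*h ≠ 10 → 6*h > 2*n + 4)) ∧ (3*n ≥ -4 → ((3/2)*h ≠ 10 → 2*h > 3*n - 4))
Before n := 2*h: ((¬(6*h ≥ -4)) → ((3/2)*h ≠ 10 → 2*h > 4)) ∧ (6*h ≥ -4 → ((3/2)*h ≠ 10 → 4*h < 4))
Answer: WP = ((¬(6*h ≥ -4)) → ((3/2)*h ≠ 10 → 2*h > 4)) ∧ (6*h ≥ -4 → ((3/2)*h ≠ 10 → 4*h < 4))


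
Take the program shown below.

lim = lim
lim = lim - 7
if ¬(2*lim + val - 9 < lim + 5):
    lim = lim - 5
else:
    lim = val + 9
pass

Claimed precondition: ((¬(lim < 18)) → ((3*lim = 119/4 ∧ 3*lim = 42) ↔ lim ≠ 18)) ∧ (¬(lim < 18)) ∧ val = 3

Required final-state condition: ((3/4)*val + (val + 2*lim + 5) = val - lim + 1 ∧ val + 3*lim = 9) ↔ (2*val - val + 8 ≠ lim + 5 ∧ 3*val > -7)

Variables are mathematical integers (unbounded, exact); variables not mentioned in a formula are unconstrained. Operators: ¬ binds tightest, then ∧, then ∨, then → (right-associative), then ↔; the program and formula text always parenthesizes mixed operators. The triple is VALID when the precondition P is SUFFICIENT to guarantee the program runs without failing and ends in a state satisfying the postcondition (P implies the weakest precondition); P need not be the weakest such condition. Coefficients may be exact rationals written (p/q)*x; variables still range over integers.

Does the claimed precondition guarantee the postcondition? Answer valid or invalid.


Working backward. After the program, the postcondition ((3/4)*val + (val + 2*lim + 5) = val - lim + 1 ∧ val + 3*lim = 9) ↔ (2*val - val + 8 ≠ lim + 5 ∧ 3*val > -7) must hold; in canonical form it is (3*lim + (3/4)*val = -4 ∧ 3*lim + val = 9) ↔ (val ≠ lim - 3 ∧ 3*val > -7).
Before skip: (3*lim + (3/4)*val = -4 ∧ 3*lim + val = 9) ↔ (val ≠ lim - 3 ∧ 3*val > -7)
Then branch requires (3*lim + (3/4)*val = 11 ∧ 3*lim + val = 24) ↔ (val ≠ lim - 8 ∧ 3*val > -7); else branch requires ((15/4)*val = -31 ∧ 4*val = -18) ↔ 3*val > -7.
Before the if: ((¬(lim + val < 14)) → ((3*lim + (3/4)*val = 11 ∧ 3*lim + val = 24) ↔ (val ≠ lim - 8 ∧ 3*val > -7))) ∧ (lim + val < 14 → (((15/4)*val = -31 ∧ 4*val = -18) ↔ 3*val > -7))
Before lim := lim - 7: ((¬(lim + val < 21)) → ((3*lim + (3/4)*val = 32 ∧ 3*lim + val = 45) ↔ (val ≠ lim - 15 ∧ 3*val > -7))) ∧ (lim + val < 21 → (((15/4)*val = -31 ∧ 4*val = -18) ↔ 3*val > -7))
Before lim := lim: ((¬(lim + val < 21)) → ((3*lim + (3/4)*val = 32 ∧ 3*lim + val = 45) ↔ (val ≠ lim - 15 ∧ 3*val > -7))) ∧ (lim + val < 21 → (((15/4)*val = -31 ∧ 4*val = -18) ↔ 3*val > -7))
The weakest precondition is ((¬(lim + val < 21)) → ((3*lim + (3/4)*val = 32 ∧ 3*lim + val = 45) ↔ (val ≠ lim - 15 ∧ 3*val > -7))) ∧ (lim + val < 21 → (((15/4)*val = -31 ∧ 4*val = -18) ↔ 3*val > -7)).
Check whether ((¬(lim < 18)) → ((3*lim = 119/4 ∧ 3*lim = 42) ↔ lim ≠ 18)) ∧ (¬(lim < 18)) ∧ val = 3 implies it.
Every state satisfying the precondition satisfies the weakest precondition: the implication holds.
Answer: valid


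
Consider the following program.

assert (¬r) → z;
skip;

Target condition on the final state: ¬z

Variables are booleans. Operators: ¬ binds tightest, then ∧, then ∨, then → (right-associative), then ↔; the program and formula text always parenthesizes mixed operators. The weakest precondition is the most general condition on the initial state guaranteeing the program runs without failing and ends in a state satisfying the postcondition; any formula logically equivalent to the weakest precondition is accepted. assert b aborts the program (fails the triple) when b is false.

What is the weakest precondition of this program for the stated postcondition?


Working backward. After the program, ¬z must hold.
Before skip: ¬z
Before assert (¬r) → z: ((¬r) → z) ∧ (¬z)
Answer: WP = ((¬r) → z) ∧ (¬z)


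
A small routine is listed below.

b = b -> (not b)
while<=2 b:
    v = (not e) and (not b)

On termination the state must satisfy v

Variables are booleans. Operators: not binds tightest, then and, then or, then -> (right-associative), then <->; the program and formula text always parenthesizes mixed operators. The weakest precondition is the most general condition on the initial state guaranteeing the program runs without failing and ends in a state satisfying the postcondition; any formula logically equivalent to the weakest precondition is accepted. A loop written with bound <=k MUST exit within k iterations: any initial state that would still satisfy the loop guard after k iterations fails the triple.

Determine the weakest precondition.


Working backward. After the program, v must hold.
Before the loop (bound <=2), unroll the exhaustion recursion (WP_0 = exit-now case; WP_j = one more guarded iteration, up to j = 2):
  WP_0: (not b) and v
  WP_1: (b -> ((not b) and (not e))) and ((not b) -> v)
  WP_2: (b -> ((b -> ((not b) and (not e))) and ((not b) -> ((not e) and (not b))))) and ((not b) -> v)
So before the loop: (b -> ((b -> ((not b) and (not e))) and ((not b) -> ((not e) and (not b))))) and ((not b) -> v)
Before b := b -> (not b): ((b -> (not b)) -> (((b -> (not b)) -> ((not (b -> (not b))) and (not e))) and ((not (b -> (not b))) -> ((not e) and (not (b -> (not b))))))) and ((not (b -> (not b))) -> v)
Answer: WP = ((b -> (not b)) -> (((b -> (not b)) -> ((not (b -> (not b))) and (not e))) and ((not (b -> (not b))) -> ((not e) and (not (b -> (not b))))))) and ((not (b -> (not b))) -> v)


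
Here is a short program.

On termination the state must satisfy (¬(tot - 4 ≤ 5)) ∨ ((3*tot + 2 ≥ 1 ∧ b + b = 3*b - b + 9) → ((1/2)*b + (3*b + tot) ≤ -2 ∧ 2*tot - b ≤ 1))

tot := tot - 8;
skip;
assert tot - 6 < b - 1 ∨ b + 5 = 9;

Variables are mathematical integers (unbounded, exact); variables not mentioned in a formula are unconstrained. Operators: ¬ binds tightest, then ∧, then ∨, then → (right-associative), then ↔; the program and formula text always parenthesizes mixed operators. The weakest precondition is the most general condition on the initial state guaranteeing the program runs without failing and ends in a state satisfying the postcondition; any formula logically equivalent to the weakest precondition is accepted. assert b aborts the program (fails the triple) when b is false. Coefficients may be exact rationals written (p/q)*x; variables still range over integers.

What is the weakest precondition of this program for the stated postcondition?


Working backward. After the program, the postcondition (¬(tot - 4 ≤ 5)) ∨ ((3*tot + 2 ≥ 1 ∧ b + b = 3*b - b + 9) → ((1/2)*b + (3*b + tot) ≤ -2 ∧ 2*tot - b ≤ 1)) must hold; in canonical form it is true.
Before assert tot - 6 < b - 1 ∨ b + 5 = 9: tot < b + 5 ∨ b = 4
Before skip: tot < b + 5 ∨ b = 4
Before tot := tot - 8: tot < b + 13 ∨ b = 4
Answer: WP = tot < b + 13 ∨ b = 4


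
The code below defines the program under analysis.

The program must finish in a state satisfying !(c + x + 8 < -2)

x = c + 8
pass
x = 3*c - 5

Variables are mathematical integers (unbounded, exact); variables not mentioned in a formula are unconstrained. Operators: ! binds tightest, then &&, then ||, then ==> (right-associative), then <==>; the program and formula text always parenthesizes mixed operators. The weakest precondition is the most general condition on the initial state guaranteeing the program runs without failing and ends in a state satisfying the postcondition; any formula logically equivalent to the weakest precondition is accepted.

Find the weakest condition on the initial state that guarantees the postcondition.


Working backward. After the program, the postcondition !(c + x + 8 < -2) must hold; in canonical form it is !(c + x < -10).
Before x := 3*c - 5: !(4*c < -5)
Before skip: !(4*c < -5)
Before x := c + 8: !(4*c < -5)
Answer: WP = !(4*c < -5)


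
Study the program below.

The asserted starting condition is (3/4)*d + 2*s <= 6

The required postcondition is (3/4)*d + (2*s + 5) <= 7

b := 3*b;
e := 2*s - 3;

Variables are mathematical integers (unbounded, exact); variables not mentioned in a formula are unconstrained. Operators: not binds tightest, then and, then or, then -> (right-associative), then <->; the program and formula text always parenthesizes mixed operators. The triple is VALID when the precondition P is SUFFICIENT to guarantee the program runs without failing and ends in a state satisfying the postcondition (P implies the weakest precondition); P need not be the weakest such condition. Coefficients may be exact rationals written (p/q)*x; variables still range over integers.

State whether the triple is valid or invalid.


Working backward. After the program, the postcondition (3/4)*d + (2*s + 5) <= 7 must hold; in canonical form it is (3/4)*d + 2*s <= 2.
Before e := 2*s - 3: (3/4)*d + 2*s <= 2
Before b := 3*b: (3/4)*d + 2*s <= 2
The weakest precondition is (3/4)*d + 2*s <= 2.
Check whether (3/4)*d + 2*s <= 6 implies it.
Countermodel: at the initial state d = 3, s = 0, the precondition holds but the weakest precondition fails.
Answer: invalid


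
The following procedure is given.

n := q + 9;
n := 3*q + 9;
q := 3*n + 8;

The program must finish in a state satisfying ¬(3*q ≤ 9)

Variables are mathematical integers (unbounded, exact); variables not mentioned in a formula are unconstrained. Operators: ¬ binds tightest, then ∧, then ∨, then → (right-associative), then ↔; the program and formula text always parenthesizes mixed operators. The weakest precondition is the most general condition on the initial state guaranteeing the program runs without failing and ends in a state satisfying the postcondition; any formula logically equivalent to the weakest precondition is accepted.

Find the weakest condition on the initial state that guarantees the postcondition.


Working backward. After the program, ¬(3*q ≤ 9) must hold.
Before q := 3*n + 8: ¬(9*n ≤ -15)
Before n := 3*q + 9: ¬(27*q ≤ -96)
Before n := q + 9: ¬(27*q ≤ -96)
Answer: WP = ¬(27*q ≤ -96)


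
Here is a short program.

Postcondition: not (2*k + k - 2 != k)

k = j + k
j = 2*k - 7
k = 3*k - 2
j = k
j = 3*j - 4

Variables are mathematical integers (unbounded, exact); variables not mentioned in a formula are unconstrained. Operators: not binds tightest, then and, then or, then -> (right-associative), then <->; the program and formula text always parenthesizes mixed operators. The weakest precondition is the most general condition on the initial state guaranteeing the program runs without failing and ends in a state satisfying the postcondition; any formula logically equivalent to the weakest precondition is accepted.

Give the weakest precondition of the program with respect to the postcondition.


Working backward. After the program, the postcondition not (2*k + k - 2 != k) must hold; in canonical form it is not (2*k != 2).
Before j := 3*j - 4: not (2*k != 2)
Before j := k: not (2*k != 2)
Before k := 3*k - 2: not (6*k != 6)
Before j := 2*k - 7: not (6*k != 6)
Before k := j + k: not (6*j + 6*k != 6)
Answer: WP = not (6*j + 6*k != 6)


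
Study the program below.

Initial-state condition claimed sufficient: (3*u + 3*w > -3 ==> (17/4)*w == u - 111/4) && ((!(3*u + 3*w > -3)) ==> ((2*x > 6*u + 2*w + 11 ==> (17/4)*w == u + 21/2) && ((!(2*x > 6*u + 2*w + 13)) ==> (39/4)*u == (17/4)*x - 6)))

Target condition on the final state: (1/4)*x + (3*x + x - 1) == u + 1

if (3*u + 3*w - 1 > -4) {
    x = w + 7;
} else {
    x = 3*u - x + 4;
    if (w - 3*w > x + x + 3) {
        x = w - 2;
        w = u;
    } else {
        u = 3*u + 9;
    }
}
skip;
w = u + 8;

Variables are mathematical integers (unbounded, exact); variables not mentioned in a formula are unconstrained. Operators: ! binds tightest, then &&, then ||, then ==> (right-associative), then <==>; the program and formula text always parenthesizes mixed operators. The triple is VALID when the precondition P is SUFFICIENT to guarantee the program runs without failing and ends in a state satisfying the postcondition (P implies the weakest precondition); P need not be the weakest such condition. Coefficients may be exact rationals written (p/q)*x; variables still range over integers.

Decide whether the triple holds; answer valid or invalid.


Working backward. After the program, the postcondition (1/4)*x + (3*x + x - 1) == u + 1 must hold; in canonical form it is (17/4)*x == u + 2.
Before w := u + 8: (17/4)*x == u + 2
Before skip: (17/4)*x == u + 2
Then branch requires (17/4)*w == u - 111/4; else branch requires (2*x > 6*u + 2*w + 11 ==> (17/4)*w == u + 21/2) && ((!(2*x > 6*u + 2*w + 11)) ==> (39/4)*u == (17/4)*x - 6).
Before the if: (3*u + 3*w > -3 ==> (17/4)*w == u - 111/4) && ((!(3*u + 3*w > -3)) ==> ((2*x > 6*u + 2*w + 11 ==> (17/4)*w == u + 21/2) && ((!(2*x > 6*u + 2*w + 11)) ==> (39/4)*u == (17/4)*x - 6)))
The weakest precondition is (3*u + 3*w > -3 ==> (17/4)*w == u - 111/4) && ((!(3*u + 3*w > -3)) ==> ((2*x > 6*u + 2*w + 11 ==> (17/4)*w == u + 21/2) && ((!(2*x > 6*u + 2*w + 11)) ==> (39/4)*u == (17/4)*x - 6))).
Check whether (3*u + 3*w > -3 ==> (17/4)*w == u - 111/4) && ((!(3*u + 3*w > -3)) ==> ((2*x > 6*u + 2*w + 11 ==> (17/4)*w == u + 21/2) && ((!(2*x > 6*u + 2*w + 13)) ==> (39/4)*u == (17/4)*x - 6))) implies it.
Every state satisfying the precondition satisfies the weakest precondition: the implication holds.
Answer: valid


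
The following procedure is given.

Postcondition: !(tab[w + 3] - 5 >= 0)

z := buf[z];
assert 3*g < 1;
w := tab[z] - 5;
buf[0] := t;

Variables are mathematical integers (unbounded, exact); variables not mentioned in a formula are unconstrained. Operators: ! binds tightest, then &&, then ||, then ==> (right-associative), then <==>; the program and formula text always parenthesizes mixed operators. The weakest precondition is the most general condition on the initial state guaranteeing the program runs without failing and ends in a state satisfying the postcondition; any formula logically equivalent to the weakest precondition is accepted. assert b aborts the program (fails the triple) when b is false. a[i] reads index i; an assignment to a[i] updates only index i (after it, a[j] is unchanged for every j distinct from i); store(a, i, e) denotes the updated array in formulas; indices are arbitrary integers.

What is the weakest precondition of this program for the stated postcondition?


Working backward. After the program, the postcondition !(tab[w + 3] - 5 >= 0) must hold; in canonical form it is !(tab[w + 3] >= 5).
Before buf[0] := t: !(tab[w + 3] >= 5)
Before w := tab[z] - 5: !(tab[tab[z] - 2] >= 5)
Before assert 3*g < 1: 3*g < 1 && (!(tab[tab[z] - 2] >= 5))
Before z := buf[z]: 3*g < 1 && (!(tab[tab[buf[z]] - 2] >= 5))
Answer: WP = 3*g < 1 && (!(tab[tab[buf[z]] - 2] >= 5))


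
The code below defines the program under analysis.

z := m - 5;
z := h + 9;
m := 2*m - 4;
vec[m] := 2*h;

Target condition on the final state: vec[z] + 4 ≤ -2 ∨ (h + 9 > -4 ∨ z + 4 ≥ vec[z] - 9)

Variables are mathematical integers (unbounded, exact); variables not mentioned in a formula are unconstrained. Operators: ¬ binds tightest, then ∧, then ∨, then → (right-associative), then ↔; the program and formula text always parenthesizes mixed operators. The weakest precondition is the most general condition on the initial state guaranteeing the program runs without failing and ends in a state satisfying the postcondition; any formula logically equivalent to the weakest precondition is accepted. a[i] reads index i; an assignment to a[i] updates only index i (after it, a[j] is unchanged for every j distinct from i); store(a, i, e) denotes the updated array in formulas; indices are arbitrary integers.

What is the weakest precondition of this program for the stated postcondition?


Working backward. After the program, the postcondition vec[z] + 4 ≤ -2 ∨ (h + 9 > -4 ∨ z + 4 ≥ vec[z] - 9) must hold; in canonical form it is vec[z] ≤ -6 ∨ h > -13 ∨ z ≥ vec[z] - 13.
Before vec[m] := 2*h: store(vec, m, 2*h)[z] ≤ -6 ∨ h > -13 ∨ z ≥ store(vec, m, 2*h)[z] - 13
Before m := 2*m - 4: store(vec, 2*m - 4, 2*h)[z] ≤ -6 ∨ h > -13 ∨ z ≥ store(vec, 2*m - 4, 2*h)[z] - 13
Before z := h + 9: store(vec, 2*m - 4, 2*h)[h + 9] ≤ -6 ∨ h > -13 ∨ h ≥ store(vec, 2*m - 4, 2*h)[h + 9] - 22
Before z := m - 5: store(vec, 2*m - 4, 2*h)[h + 9] ≤ -6 ∨ h > -13 ∨ h ≥ store(vec, 2*m - 4, 2*h)[h + 9] - 22
Answer: WP = store(vec, 2*m - 4, 2*h)[h + 9] ≤ -6 ∨ h > -13 ∨ h ≥ store(vec, 2*m - 4, 2*h)[h + 9] - 22


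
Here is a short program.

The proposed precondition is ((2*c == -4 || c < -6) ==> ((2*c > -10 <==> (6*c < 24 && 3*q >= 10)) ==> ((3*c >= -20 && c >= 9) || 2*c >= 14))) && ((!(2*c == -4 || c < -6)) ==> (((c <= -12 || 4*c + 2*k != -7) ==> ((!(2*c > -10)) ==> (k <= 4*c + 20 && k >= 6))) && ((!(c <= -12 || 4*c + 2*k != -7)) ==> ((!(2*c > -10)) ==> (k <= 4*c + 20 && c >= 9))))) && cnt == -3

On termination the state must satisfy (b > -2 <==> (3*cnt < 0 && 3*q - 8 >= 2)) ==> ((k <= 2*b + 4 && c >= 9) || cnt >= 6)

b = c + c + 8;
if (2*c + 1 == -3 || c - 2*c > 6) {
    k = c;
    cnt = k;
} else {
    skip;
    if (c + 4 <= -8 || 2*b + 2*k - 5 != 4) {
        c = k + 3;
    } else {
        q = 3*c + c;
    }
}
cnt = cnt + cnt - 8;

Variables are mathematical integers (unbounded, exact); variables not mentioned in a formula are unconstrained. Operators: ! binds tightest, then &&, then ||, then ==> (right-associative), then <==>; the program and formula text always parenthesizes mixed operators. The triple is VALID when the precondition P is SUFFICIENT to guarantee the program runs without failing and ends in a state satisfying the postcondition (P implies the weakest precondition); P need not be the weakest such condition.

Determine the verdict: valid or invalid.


Working backward. After the program, the postcondition (b > -2 <==> (3*cnt < 0 && 3*q - 8 >= 2)) ==> ((k <= 2*b + 4 && c >= 9) || cnt >= 6) must hold; in canonical form it is (b > -2 <==> (3*cnt < 0 && 3*q >= 10)) ==> ((k <= 2*b + 4 && c >= 9) || cnt >= 6).
Before cnt := cnt + cnt - 8: (b > -2 <==> (6*cnt < 24 && 3*q >= 10)) ==> ((k <= 2*b + 4 && c >= 9) || 2*cnt >= 14)
Then branch requires (b > -2 <==> (6*c < 24 && 3*q >= 10)) ==> ((c <= 2*b + 4 && c >= 9) || 2*c >= 14); else branch requires ((c <= -12 || 2*b + 2*k != 9) ==> ((b > -2 <==> (6*cnt < 24 && 3*q >= 10)) ==> ((k <= 2*b + 4 && k >= 6) || 2*cnt >= 14))) && ((!(c <= -12 || 2*b + 2*k != 9)) ==> ((b > -2 <==> (6*cnt < 24 && 12*c >= 10)) ==> ((k <= 2*b + 4 && c >= 9) || 2*cnt >= 14))).
Before the if: ((2*c == -4 || c < -6) ==> ((b > -2 <==> (6*c < 24 && 3*q >= 10)) ==> ((c <= 2*b + 4 && c >= 9) || 2*c >= 14))) && ((!(2*c == -4 || c < -6)) ==> (((c <= -12 || 2*b + 2*k != 9) ==> ((b > -2 <==> (6*cnt < 24 && 3*q >= 10)) ==> ((k <= 2*b + 4 && k >= 6) || 2*cnt >= 14))) && ((!(c <= -12 || 2*b + 2*k != 9)) ==> ((b > -2 <==> (6*cnt < 24 && 12*c >= 10)) ==> ((k <= 2*b + 4 && c >= 9) || 2*cnt >= 14)))))
Before b := c + c + 8: ((2*c == -4 || c < -6) ==> ((2*c > -10 <==> (6*c < 24 && 3*q >= 10)) ==> ((3*c >= -20 && c >= 9) || 2*c >= 14))) && ((!(2*c == -4 || c < -6)) ==> (((c <= -12 || 4*c + 2*k != -7) ==> ((2*c > -10 <==> (6*cnt < 24 && 3*q >= 10)) ==> ((k <= 4*c + 20 && k >= 6) || 2*cnt >= 14))) && ((!(c <= -12 || 4*c + 2*k != -7)) ==> ((2*c > -10 <==> (6*cnt < 24 && 12*c >= 10)) ==> ((k <= 4*c + 20 && c >= 9) || 2*cnt >= 14)))))
The weakest precondition is ((2*c == -4 || c < -6) ==> ((2*c > -10 <==> (6*c < 24 && 3*q >= 10)) ==> ((3*c >= -20 && c >= 9) || 2*c >= 14))) && ((!(2*c == -4 || c < -6)) ==> (((c <= -12 || 4*c + 2*k != -7) ==> ((2*c > -10 <==> (6*cnt < 24 && 3*q >= 10)) ==> ((k <= 4*c + 20 && k >= 6) || 2*cnt >= 14))) && ((!(c <= -12 || 4*c + 2*k != -7)) ==> ((2*c > -10 <==> (6*cnt < 24 && 12*c >= 10)) ==> ((k <= 4*c + 20 && c >= 9) || 2*cnt >= 14))))).
Check whether ((2*c == -4 || c < -6) ==> ((2*c > -10 <==> (6*c < 24 && 3*q >= 10)) ==> ((3*c >= -20 && c >= 9) || 2*c >= 14))) && ((!(2*c == -4 || c < -6)) ==> (((c <= -12 || 4*c + 2*k != -7) ==> ((!(2*c > -10)) ==> (k <= 4*c + 20 && k >= 6))) && ((!(c <= -12 || 4*c + 2*k != -7)) ==> ((!(2*c > -10)) ==> (k <= 4*c + 20 && c >= 9))))) && cnt == -3 implies it.
Countermodel: at the initial state c = -1, cnt = -3, k = 17, q = 4, the precondition holds but the weakest precondition fails.
Answer: invalid


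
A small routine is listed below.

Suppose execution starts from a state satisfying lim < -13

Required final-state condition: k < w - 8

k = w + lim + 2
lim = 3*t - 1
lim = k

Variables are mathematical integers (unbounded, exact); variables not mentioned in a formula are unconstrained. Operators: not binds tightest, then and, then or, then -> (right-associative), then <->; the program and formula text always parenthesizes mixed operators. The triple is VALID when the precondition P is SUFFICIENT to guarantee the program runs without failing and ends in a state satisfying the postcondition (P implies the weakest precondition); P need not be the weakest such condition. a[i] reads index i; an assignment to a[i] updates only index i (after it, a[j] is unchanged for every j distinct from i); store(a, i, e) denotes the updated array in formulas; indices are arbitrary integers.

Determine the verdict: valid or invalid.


Working backward. After the program, k < w - 8 must hold.
Before lim := k: k < w - 8
Before lim := 3*t - 1: k < w - 8
Before k := w + lim + 2: lim < -10
The weakest precondition is lim < -10.
Check whether lim < -13 implies it.
Every state satisfying the precondition satisfies the weakest precondition: the implication holds.
Answer: valid


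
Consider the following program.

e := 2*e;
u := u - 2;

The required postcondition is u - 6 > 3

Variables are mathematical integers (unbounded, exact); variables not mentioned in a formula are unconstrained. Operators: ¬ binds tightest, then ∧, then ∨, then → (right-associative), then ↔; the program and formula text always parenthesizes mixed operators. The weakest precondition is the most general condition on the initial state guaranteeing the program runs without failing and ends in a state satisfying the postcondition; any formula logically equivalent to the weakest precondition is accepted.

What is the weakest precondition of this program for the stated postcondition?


Working backward. After the program, the postcondition u - 6 > 3 must hold; in canonical form it is u > 9.
Before u := u - 2: u > 11
Before e := 2*e: u > 11
Answer: WP = u > 11


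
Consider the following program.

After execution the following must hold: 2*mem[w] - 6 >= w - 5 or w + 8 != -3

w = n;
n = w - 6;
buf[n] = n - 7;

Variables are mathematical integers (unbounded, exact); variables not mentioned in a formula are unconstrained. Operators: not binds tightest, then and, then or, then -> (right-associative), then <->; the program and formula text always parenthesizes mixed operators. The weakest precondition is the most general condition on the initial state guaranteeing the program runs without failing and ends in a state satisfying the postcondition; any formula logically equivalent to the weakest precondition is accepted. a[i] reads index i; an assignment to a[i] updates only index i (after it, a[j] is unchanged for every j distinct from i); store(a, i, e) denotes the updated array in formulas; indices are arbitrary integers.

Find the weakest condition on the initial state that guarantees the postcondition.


Working backward. After the program, the postcondition 2*mem[w] - 6 >= w - 5 or w + 8 != -3 must hold; in canonical form it is 2*mem[w] >= w + 1 or w != -11.
Before buf[n] := n - 7: 2*mem[w] >= w + 1 or w != -11
Before n := w - 6: 2*mem[w] >= w + 1 or w != -11
Before w := n: 2*mem[n] >= n + 1 or n != -11
Answer: WP = 2*mem[n] >= n + 1 or n != -11


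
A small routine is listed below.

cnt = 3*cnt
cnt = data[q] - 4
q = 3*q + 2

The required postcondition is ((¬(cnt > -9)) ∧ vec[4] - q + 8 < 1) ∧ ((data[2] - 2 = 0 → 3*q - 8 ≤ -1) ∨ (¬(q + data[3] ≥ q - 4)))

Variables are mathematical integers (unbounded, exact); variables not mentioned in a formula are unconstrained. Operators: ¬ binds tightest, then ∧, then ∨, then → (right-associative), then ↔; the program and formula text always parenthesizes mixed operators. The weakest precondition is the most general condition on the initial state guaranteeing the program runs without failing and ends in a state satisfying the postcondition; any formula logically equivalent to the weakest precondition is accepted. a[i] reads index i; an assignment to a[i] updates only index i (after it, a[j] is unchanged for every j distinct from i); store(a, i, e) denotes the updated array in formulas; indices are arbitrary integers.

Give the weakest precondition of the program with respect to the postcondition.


Working backward. After the program, the postcondition ((¬(cnt > -9)) ∧ vec[4] - q + 8 < 1) ∧ ((data[2] - 2 = 0 → 3*q - 8 ≤ -1) ∨ (¬(q + data[3] ≥ q - 4))) must hold; in canonical form it is (¬(cnt > -9)) ∧ vec[4] < q - 7 ∧ ((data[2] = 2 → 3*q ≤ 7) ∨ (¬(data[3] ≥ -4))).
Before q := 3*q + 2: (¬(cnt > -9)) ∧ vec[4] < 3*q - 5 ∧ ((data[2] = 2 → 9*q ≤ 1) ∨ (¬(data[3] ≥ -4)))
Before cnt := data[q] - 4: (¬(data[q] > -5)) ∧ vec[4] < 3*q - 5 ∧ ((data[2] = 2 → 9*q ≤ 1) ∨ (¬(data[3] ≥ -4)))
Before cnt := 3*cnt: (¬(data[q] > -5)) ∧ vec[4] < 3*q - 5 ∧ ((data[2] = 2 → 9*q ≤ 1) ∨ (¬(data[3] ≥ -4)))
Answer: WP = (¬(data[q] > -5)) ∧ vec[4] < 3*q - 5 ∧ ((data[2] = 2 → 9*q ≤ 1) ∨ (¬(data[3] ≥ -4)))


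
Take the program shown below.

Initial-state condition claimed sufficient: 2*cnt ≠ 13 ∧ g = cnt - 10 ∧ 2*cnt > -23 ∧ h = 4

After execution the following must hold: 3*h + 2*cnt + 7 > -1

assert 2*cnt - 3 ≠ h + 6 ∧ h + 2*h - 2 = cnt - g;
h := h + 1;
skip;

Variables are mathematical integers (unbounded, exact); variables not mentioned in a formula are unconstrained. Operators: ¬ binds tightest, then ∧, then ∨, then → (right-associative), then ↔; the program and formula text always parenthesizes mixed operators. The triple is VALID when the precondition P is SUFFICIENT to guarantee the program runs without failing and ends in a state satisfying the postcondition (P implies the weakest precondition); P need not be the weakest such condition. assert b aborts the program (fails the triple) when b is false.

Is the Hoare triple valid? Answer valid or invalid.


Working backward. After the program, the postcondition 3*h + 2*cnt + 7 > -1 must hold; in canonical form it is 2*cnt + 3*h > -8.
Before skip: 2*cnt + 3*h > -8
Before h := h + 1: 2*cnt + 3*h > -11
Before assert 2*cnt - 3 ≠ h + 6 ∧ h + 2*h - 2 = cnt - g: 2*cnt ≠ h + 9 ∧ g + 3*h = cnt + 2 ∧ 2*cnt + 3*h > -11
The weakest precondition is 2*cnt ≠ h + 9 ∧ g + 3*h = cnt + 2 ∧ 2*cnt + 3*h > -11.
Check whether 2*cnt ≠ 13 ∧ g = cnt - 10 ∧ 2*cnt > -23 ∧ h = 4 implies it.
Every state satisfying the precondition satisfies the weakest precondition: the implication holds.
Answer: valid


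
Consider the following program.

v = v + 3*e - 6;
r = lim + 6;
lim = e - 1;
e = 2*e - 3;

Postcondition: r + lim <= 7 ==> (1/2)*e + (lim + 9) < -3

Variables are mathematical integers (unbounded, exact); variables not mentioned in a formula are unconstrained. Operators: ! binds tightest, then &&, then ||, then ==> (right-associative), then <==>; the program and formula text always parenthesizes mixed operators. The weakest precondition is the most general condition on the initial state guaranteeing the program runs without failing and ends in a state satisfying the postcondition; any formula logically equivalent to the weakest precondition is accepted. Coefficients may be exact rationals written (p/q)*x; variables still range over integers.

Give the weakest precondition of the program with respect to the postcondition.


Working backward. After the program, the postcondition r + lim <= 7 ==> (1/2)*e + (lim + 9) < -3 must hold; in canonical form it is lim + r <= 7 ==> (1/2)*e + lim < -12.
Before e := 2*e - 3: lim + r <= 7 ==> e + lim < -21/2
Before lim := e - 1: e + r <= 8 ==> 2*e < -19/2
Before r := lim + 6: e + lim <= 2 ==> 2*e < -19/2
Before v := v + 3*e - 6: e + lim <= 2 ==> 2*e < -19/2
Answer: WP = e + lim <= 2 ==> 2*e < -19/2


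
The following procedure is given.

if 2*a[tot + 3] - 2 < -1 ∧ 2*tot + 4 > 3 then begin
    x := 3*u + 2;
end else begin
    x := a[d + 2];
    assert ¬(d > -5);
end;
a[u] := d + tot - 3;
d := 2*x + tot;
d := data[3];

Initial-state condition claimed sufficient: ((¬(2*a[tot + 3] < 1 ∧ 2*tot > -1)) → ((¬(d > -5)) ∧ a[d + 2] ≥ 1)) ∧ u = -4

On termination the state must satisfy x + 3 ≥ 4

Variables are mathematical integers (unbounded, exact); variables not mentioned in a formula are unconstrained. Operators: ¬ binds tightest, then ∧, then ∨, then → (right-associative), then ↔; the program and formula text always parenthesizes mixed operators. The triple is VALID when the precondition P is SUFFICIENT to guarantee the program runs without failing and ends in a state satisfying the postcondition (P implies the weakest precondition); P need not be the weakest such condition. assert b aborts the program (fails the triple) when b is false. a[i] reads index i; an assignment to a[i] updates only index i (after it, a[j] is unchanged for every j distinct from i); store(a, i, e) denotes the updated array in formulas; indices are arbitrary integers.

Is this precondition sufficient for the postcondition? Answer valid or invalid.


Working backward. After the program, the postcondition x + 3 ≥ 4 must hold; in canonical form it is x ≥ 1.
Before d := data[3]: x ≥ 1
Before d := 2*x + tot: x ≥ 1
Before a[u] := d + tot - 3: x ≥ 1
Then branch requires 3*u ≥ -1; else branch requires (¬(d > -5)) ∧ a[d + 2] ≥ 1.
Before the if: ((2*a[tot + 3] < 1 ∧ 2*tot > -1) → 3*u ≥ -1) ∧ ((¬(2*a[tot + 3] < 1 ∧ 2*tot > -1)) → ((¬(d > -5)) ∧ a[d + 2] ≥ 1))
The weakest precondition is ((2*a[tot + 3] < 1 ∧ 2*tot > -1) → 3*u ≥ -1) ∧ ((¬(2*a[tot + 3] < 1 ∧ 2*tot > -1)) → ((¬(d > -5)) ∧ a[d + 2] ≥ 1)).
Check whether ((¬(2*a[tot + 3] < 1 ∧ 2*tot > -1)) → ((¬(d > -5)) ∧ a[d + 2] ≥ 1)) ∧ u = -4 implies it.
Countermodel: at the initial state a = {[2] = 0, [3] = 0, elsewhere 0}, d = 0, tot = 0, u = -4, the precondition holds but the weakest precondition fails.
Answer: invalid


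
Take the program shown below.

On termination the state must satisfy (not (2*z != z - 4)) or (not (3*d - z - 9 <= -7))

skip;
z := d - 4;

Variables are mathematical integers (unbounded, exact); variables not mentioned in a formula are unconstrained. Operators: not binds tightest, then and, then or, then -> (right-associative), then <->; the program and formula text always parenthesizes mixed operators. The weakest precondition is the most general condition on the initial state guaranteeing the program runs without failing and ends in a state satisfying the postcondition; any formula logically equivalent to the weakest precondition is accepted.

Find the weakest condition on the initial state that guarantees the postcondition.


Working backward. After the program, the postcondition (not (2*z != z - 4)) or (not (3*d - z - 9 <= -7)) must hold; in canonical form it is (not (z != -4)) or (not (3*d <= z + 2)).
Before z := d - 4: (not (d != 0)) or (not (2*d <= -2))
Before skip: (not (d != 0)) or (not (2*d <= -2))
Answer: WP = (not (d != 0)) or (not (2*d <= -2))


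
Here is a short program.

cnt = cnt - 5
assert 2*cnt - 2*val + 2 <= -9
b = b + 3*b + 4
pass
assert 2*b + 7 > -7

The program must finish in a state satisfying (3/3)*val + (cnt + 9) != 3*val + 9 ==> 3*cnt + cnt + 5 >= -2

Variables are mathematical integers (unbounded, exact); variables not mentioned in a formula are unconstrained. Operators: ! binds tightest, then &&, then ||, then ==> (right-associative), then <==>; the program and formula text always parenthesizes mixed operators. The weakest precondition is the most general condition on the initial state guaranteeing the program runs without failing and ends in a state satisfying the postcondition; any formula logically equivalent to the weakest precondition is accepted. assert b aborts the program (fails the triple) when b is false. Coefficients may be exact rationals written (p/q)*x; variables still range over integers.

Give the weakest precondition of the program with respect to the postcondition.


Working backward. After the program, the postcondition (3/3)*val + (cnt + 9) != 3*val + 9 ==> 3*cnt + cnt + 5 >= -2 must hold; in canonical form it is cnt != 2*val ==> 4*cnt >= -7.
Before assert 2*b + 7 > -7: 2*b > -14 && (cnt != 2*val ==> 4*cnt >= -7)
Before skip: 2*b > -14 && (cnt != 2*val ==> 4*cnt >= -7)
Before b := b + 3*b + 4: 8*b > -22 && (cnt != 2*val ==> 4*cnt >= -7)
Before assert 2*cnt - 2*val + 2 <= -9: 2*cnt <= 2*val - 11 && 8*b > -22 && (cnt != 2*val ==> 4*cnt >= -7)
Before cnt := cnt - 5: 2*cnt <= 2*val - 1 && 8*b > -22 && (cnt != 2*val + 5 ==> 4*cnt >= 13)
Answer: WP = 2*cnt <= 2*val - 1 && 8*b > -22 && (cnt != 2*val + 5 ==> 4*cnt >= 13)


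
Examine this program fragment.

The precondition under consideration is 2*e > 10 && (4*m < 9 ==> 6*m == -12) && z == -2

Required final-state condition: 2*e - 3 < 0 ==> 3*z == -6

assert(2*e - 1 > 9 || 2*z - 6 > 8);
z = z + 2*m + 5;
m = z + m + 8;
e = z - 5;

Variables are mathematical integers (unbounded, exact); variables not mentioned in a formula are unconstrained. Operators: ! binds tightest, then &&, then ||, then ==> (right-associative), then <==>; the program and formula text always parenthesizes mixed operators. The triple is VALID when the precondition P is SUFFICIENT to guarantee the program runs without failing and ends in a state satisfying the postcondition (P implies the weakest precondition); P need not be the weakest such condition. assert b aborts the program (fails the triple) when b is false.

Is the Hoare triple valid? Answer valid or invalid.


Working backward. After the program, the postcondition 2*e - 3 < 0 ==> 3*z == -6 must hold; in canonical form it is 2*e < 3 ==> 3*z == -6.
Before e := z - 5: 2*z < 13 ==> 3*z == -6
Before m := z + m + 8: 2*z < 13 ==> 3*z == -6
Before z := z + 2*m + 5: 4*m + 2*z < 3 ==> 6*m + 3*z == -21
Before assert 2*e - 1 > 9 || 2*z - 6 > 8: (2*e > 10 || 2*z > 14) && (4*m + 2*z < 3 ==> 6*m + 3*z == -21)
The weakest precondition is (2*e > 10 || 2*z > 14) && (4*m + 2*z < 3 ==> 6*m + 3*z == -21).
Check whether 2*e > 10 && (4*m < 9 ==> 6*m == -12) && z == -2 implies it.
Countermodel: at the initial state e = 6, m = -2, z = -2, the precondition holds but the weakest precondition fails.
Answer: invalid


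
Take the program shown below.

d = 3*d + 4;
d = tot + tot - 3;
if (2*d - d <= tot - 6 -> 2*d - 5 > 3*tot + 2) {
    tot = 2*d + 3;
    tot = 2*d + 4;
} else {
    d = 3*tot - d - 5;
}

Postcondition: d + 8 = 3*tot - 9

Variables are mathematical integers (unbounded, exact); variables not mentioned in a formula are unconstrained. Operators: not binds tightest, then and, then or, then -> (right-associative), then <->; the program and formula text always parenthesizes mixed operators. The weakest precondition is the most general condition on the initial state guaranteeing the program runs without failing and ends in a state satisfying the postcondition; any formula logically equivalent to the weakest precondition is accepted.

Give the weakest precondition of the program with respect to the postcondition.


Working backward. After the program, the postcondition d + 8 = 3*tot - 9 must hold; in canonical form it is d = 3*tot - 17.
Then branch requires 5*d = 5; else branch requires d = 12.
Before the if: ((d <= tot - 6 -> 2*d > 3*tot + 7) -> 5*d = 5) and ((not (d <= tot - 6 -> 2*d > 3*tot + 7)) -> d = 12)
Before d := tot + tot - 3: ((tot <= -3 -> tot > 13) -> 10*tot = 20) and ((not (tot <= -3 -> tot > 13)) -> 2*tot = 15)
Before d := 3*d + 4: ((tot <= -3 -> tot > 13) -> 10*tot = 20) and ((not (tot <= -3 -> tot > 13)) -> 2*tot = 15)
Answer: WP = ((tot <= -3 -> tot > 13) -> 10*tot = 20) and ((not (tot <= -3 -> tot > 13)) -> 2*tot = 15)


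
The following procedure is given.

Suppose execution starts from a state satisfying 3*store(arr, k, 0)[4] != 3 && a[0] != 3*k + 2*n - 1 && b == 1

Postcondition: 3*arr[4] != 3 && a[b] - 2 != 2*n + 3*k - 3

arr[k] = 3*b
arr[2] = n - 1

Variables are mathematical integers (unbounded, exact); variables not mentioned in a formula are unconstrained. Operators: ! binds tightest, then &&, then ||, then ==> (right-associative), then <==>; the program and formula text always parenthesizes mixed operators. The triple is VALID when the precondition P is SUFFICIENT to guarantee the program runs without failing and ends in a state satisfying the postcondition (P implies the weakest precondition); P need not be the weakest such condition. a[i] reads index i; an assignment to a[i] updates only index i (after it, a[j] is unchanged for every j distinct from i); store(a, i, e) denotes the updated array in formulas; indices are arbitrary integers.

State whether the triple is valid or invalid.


Working backward. After the program, the postcondition 3*arr[4] != 3 && a[b] - 2 != 2*n + 3*k - 3 must hold; in canonical form it is 3*arr[4] != 3 && a[b] != 3*k + 2*n - 1.
Before arr[2] := n - 1: 3*arr[4] != 3 && a[b] != 3*k + 2*n - 1
Before arr[k] := 3*b: 3*store(arr, k, 3*b)[4] != 3 && a[b] != 3*k + 2*n - 1
The weakest precondition is 3*store(arr, k, 3*b)[4] != 3 && a[b] != 3*k + 2*n - 1.
Check whether 3*store(arr, k, 0)[4] != 3 && a[0] != 3*k + 2*n - 1 && b == 1 implies it.
Countermodel: at the initial state a = {[-6516] = 5, [0] = 30152, [1] = -19549, [4] = 5, elsewhere 5}, arr = {[-6516] = 2, [0] = 2, [1] = 2, [4] = 11, elsewhere 2}, b = 1, k = -6516, n = 0, the precondition holds but the weakest precondition fails.
Answer: invalid
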